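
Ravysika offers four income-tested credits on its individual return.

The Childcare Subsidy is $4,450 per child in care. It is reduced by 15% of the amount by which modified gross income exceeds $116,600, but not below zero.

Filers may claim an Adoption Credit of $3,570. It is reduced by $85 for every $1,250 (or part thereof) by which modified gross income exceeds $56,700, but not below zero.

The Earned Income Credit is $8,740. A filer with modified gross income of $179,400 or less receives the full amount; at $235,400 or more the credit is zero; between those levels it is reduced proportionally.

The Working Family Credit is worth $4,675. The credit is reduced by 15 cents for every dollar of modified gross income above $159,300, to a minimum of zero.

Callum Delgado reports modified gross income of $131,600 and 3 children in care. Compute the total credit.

Childcare Subsidy: base = 3 × $4,450 = $13,350. 15% of the $15,000 excess over $116,600 is $2,250; credit = $13,350 − $2,250 = $11,100.
Adoption Credit: income exceeds $56,700 by $74,900 → 60 increments × $85 = $5,100 ≥ base, so the credit is $0.
Earned Income Credit: $131,600 is at or below the $179,400 threshold, so the full $8,740 applies.
Working Family Credit: $131,600 is at or below the $159,300 threshold, so the full $4,675 applies.
Total: $11,100 + $0 + $8,740 + $4,675 = $24,515.

$24,515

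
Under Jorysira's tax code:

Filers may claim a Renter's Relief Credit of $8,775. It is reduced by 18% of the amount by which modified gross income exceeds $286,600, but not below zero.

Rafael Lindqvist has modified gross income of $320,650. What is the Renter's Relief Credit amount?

$2,646

Renter's Relief Credit: 18% of the $34,050 excess over $286,600 is $6,129; credit = $8,775 − $6,129 = $2,646.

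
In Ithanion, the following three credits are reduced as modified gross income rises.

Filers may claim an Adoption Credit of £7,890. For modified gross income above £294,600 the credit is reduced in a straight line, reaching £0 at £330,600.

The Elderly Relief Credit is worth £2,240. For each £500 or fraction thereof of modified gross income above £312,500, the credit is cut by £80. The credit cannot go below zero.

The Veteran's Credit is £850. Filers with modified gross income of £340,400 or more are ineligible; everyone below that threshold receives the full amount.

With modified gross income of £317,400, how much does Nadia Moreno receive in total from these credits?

Adoption Credit: £317,400 is £22,800 into a £36,000 phase-out range, leaving 13,200/36,000 of the credit: £7,890 × 13,200/36,000 = £2,893.
Elderly Relief Credit: income exceeds £312,500 by £4,900, which is 10 full-or-partial £500 increments; reduction = 10 × £80 = £800, leaving £1,440.
Veteran's Credit: £317,400 is below the £340,400 cutoff, so the full £850 applies.
Total: £2,893 + £1,440 + £850 = £5,183.

£5,183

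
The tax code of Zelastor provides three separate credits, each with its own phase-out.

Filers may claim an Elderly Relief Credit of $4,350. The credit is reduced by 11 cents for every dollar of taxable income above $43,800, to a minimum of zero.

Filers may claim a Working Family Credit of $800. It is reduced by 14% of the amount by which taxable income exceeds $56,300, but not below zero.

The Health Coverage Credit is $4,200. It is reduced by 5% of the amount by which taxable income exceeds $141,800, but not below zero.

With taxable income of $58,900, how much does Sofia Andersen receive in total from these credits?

$7,325

Elderly Relief Credit: 11% of the $15,100 excess over $43,800 is $1,661; credit = $4,350 − $1,661 = $2,689.
Working Family Credit: 14% of the $2,600 excess over $56,300 is $364; credit = $800 − $364 = $436.
Health Coverage Credit: $58,900 is at or below the $141,800 threshold, so the full $4,200 applies.
Total: $2,689 + $436 + $4,200 = $7,325.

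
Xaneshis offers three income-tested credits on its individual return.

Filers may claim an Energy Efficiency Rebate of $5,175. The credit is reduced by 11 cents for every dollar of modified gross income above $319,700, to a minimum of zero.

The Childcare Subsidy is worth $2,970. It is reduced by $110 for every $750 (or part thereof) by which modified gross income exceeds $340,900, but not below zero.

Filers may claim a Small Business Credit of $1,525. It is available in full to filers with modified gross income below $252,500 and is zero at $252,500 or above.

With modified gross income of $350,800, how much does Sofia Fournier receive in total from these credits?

Energy Efficiency Rebate: 11% of the $31,100 excess over $319,700 is $3,421; credit = $5,175 − $3,421 = $1,754.
Childcare Subsidy: income exceeds $340,900 by $9,900, which is 14 full-or-partial $750 increments; reduction = 14 × $110 = $1,540, leaving $1,430.
Small Business Credit: $350,800 meets or exceeds the $252,500 cutoff, so the credit is $0.
Total: $1,754 + $1,430 + $0 = $3,184.

$3,184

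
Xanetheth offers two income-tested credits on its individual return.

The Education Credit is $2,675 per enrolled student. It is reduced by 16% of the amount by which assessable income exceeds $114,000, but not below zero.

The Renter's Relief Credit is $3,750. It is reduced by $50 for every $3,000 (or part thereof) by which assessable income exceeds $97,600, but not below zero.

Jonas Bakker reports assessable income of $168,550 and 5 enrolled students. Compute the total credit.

Education Credit: base = 5 × $2,675 = $13,375. 16% of the $54,550 excess over $114,000 is $8,728; credit = $13,375 − $8,728 = $4,647.
Renter's Relief Credit: income exceeds $97,600 by $70,950, which is 24 full-or-partial $3,000 increments; reduction = 24 × $50 = $1,200, leaving $2,550.
Total: $4,647 + $2,550 = $7,197.

$7,197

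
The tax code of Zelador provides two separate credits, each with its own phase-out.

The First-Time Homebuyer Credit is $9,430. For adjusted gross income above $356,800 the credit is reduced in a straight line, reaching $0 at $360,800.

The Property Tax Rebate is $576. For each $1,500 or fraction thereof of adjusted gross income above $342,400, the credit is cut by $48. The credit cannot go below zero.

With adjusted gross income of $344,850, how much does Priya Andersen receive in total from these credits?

$9,910

First-Time Homebuyer Credit: $344,850 is at or below the $356,800 threshold, so the full $9,430 applies.
Property Tax Rebate: income exceeds $342,400 by $2,450, which is 2 full-or-partial $1,500 increments; reduction = 2 × $48 = $96, leaving $480.
Total: $9,430 + $480 = $9,910.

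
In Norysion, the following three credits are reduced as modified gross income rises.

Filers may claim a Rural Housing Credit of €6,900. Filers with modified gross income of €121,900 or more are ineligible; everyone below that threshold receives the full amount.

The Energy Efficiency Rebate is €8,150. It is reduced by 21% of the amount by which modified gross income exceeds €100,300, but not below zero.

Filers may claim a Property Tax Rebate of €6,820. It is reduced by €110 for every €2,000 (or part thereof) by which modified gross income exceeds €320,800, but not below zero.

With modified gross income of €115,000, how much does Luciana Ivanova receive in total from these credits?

€18,783

Rural Housing Credit: €115,000 is below the €121,900 cutoff, so the full €6,900 applies.
Energy Efficiency Rebate: 21% of the €14,700 excess over €100,300 is €3,087; credit = €8,150 − €3,087 = €5,063.
Property Tax Rebate: €115,000 is at or below the €320,800 threshold, so the full €6,820 applies.
Total: €6,900 + €5,063 + €6,820 = €18,783.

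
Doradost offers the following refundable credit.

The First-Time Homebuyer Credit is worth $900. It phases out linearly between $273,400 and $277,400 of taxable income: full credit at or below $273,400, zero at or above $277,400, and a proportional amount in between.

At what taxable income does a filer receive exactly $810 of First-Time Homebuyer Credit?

$273,800

$810 is 810/900 of the full $900, so 90/900 of the $4,000 range has been used: income = $273,400 + $4,000 × 90/900 = $273,800.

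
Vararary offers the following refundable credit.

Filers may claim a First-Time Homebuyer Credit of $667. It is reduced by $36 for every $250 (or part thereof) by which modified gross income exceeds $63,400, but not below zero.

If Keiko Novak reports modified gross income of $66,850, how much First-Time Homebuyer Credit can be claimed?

First-Time Homebuyer Credit: income exceeds $63,400 by $3,450, which is 14 full-or-partial $250 increments; reduction = 14 × $36 = $504, leaving $163.

$163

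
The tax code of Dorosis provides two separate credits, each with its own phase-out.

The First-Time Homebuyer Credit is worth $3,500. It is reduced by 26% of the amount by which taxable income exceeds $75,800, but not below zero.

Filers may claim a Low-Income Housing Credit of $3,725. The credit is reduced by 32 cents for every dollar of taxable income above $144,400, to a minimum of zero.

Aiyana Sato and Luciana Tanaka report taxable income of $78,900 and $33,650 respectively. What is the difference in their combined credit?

Aiyana ($78,900): First-Time Homebuyer Credit: 26% of the $3,100 excess over $75,800 is $806; credit = $3,500 − $806 = $2,694. Low-Income Housing Credit: $78,900 is at or below the $144,400 threshold, so the full $3,725 applies. total $2,694 + $3,725 = $6,419
Luciana ($33,650): First-Time Homebuyer Credit: $33,650 is at or below the $75,800 threshold, so the full $3,500 applies. Low-Income Housing Credit: $33,650 is at or below the $144,400 threshold, so the full $3,725 applies. total $3,500 + $3,725 = $7,225
Difference: |$6,419 − $7,225| = $806.

$806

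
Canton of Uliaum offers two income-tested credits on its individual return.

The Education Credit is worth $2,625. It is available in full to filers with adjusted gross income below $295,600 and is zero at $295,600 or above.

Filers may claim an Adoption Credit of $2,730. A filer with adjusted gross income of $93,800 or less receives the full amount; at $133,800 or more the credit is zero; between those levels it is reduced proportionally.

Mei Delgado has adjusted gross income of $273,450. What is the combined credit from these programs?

$2,625

Education Credit: $273,450 is below the $295,600 cutoff, so the full $2,625 applies.
Adoption Credit: $273,450 is at or above $133,800, so the credit is $0.
Total: $2,625 + $0 = $2,625.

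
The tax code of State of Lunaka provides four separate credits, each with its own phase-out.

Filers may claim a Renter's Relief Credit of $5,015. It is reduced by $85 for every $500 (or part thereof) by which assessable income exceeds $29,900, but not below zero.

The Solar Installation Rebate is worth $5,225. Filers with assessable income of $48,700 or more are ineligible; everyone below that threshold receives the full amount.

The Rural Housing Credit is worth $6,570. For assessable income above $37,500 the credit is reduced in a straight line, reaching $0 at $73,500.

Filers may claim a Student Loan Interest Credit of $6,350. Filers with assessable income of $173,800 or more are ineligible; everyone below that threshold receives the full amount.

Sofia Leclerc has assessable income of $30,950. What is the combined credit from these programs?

$22,905

Renter's Relief Credit: income exceeds $29,900 by $1,050, which is 3 full-or-partial $500 increments; reduction = 3 × $85 = $255, leaving $4,760.
Solar Installation Rebate: $30,950 is below the $48,700 cutoff, so the full $5,225 applies.
Rural Housing Credit: $30,950 is at or below the $37,500 threshold, so the full $6,570 applies.
Student Loan Interest Credit: $30,950 is below the $173,800 cutoff, so the full $6,350 applies.
Total: $4,760 + $5,225 + $6,570 + $6,350 = $22,905.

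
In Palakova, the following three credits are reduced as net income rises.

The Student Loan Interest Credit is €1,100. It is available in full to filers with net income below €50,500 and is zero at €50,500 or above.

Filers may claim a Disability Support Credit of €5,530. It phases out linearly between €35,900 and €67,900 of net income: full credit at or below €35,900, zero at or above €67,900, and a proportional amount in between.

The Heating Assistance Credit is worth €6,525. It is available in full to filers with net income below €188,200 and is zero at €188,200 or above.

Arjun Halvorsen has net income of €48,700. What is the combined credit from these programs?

€10,943

Student Loan Interest Credit: €48,700 is below the €50,500 cutoff, so the full €1,100 applies.
Disability Support Credit: €48,700 is €12,800 into a €32,000 phase-out range, leaving 19,200/32,000 of the credit: €5,530 × 19,200/32,000 = €3,318.
Heating Assistance Credit: €48,700 is below the €188,200 cutoff, so the full €6,525 applies.
Total: €1,100 + €3,318 + €6,525 = €10,943.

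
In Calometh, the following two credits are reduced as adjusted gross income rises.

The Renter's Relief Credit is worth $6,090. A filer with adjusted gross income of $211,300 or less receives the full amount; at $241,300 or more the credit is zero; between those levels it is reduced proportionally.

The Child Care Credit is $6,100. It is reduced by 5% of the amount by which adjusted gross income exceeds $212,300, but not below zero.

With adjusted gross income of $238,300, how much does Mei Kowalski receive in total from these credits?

Renter's Relief Credit: $238,300 is $27,000 into a $30,000 phase-out range, leaving 3,000/30,000 of the credit: $6,090 × 3,000/30,000 = $609.
Child Care Credit: 5% of the $26,000 excess over $212,300 is $1,300; credit = $6,100 − $1,300 = $4,800.
Total: $609 + $4,800 = $5,409.

$5,409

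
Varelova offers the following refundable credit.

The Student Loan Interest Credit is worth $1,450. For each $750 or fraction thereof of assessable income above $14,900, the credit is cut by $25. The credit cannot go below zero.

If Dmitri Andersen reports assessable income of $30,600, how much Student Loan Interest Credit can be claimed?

Student Loan Interest Credit: income exceeds $14,900 by $15,700, which is 21 full-or-partial $750 increments; reduction = 21 × $25 = $525, leaving $925.

$925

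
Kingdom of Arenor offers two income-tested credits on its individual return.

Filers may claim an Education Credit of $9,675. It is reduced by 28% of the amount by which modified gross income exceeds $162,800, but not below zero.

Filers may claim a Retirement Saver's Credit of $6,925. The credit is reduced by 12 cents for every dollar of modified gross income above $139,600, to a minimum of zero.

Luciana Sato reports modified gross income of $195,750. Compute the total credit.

Education Credit: 28% of the $32,950 excess over $162,800 is $9,226; credit = $9,675 − $9,226 = $449.
Retirement Saver's Credit: 12% of the $56,150 excess over $139,600 is $6,738; credit = $6,925 − $6,738 = $187.
Total: $449 + $187 = $636.

$636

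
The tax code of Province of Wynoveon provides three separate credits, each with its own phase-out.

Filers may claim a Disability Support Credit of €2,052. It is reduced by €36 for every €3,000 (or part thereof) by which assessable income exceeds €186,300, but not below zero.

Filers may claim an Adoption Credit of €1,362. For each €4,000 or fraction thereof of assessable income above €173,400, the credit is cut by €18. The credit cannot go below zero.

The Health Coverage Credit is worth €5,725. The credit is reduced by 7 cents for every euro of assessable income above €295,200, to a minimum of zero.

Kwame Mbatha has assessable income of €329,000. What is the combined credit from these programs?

Disability Support Credit: income exceeds €186,300 by €142,700, which is 48 full-or-partial €3,000 increments; reduction = 48 × €36 = €1,728, leaving €324.
Adoption Credit: income exceeds €173,400 by €155,600, which is 39 full-or-partial €4,000 increments; reduction = 39 × €18 = €702, leaving €660.
Health Coverage Credit: 7% of the €33,800 excess over €295,200 is €2,366; credit = €5,725 − €2,366 = €3,359.
Total: €324 + €660 + €3,359 = €4,343.

€4,343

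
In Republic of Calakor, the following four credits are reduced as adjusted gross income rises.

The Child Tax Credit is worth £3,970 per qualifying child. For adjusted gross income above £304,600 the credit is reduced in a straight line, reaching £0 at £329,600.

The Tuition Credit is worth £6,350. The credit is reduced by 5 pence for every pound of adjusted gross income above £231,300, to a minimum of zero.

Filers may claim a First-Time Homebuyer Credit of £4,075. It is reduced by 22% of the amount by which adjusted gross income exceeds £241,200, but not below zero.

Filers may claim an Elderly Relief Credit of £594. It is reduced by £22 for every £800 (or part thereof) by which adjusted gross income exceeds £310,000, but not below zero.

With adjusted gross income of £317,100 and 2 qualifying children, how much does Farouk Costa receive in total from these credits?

Child Tax Credit: base = 2 × £3,970 = £7,940. £317,100 is £12,500 into a £25,000 phase-out range, leaving 12,500/25,000 of the credit: £7,940 × 12,500/25,000 = £3,970.
Tuition Credit: 5% of the £85,800 excess over £231,300 is £4,290; credit = £6,350 − £4,290 = £2,060.
First-Time Homebuyer Credit: 22% of the £75,900 excess over £241,200 is £16,698 ≥ base, so the credit is £0.
Elderly Relief Credit: income exceeds £310,000 by £7,100, which is 9 full-or-partial £800 increments; reduction = 9 × £22 = £198, leaving £396.
Total: £3,970 + £2,060 + £0 + £396 = £6,426.

£6,426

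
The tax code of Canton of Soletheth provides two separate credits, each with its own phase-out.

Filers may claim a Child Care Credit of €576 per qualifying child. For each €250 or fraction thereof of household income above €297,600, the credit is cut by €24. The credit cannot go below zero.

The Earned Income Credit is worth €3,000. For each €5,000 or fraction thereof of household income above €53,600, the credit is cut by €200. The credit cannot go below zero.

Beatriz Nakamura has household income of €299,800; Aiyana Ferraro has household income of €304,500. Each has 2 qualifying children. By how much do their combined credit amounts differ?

€456

Beatriz (€299,800): Child Care Credit: base = 2 × €576 = €1,152. income exceeds €297,600 by €2,200, which is 9 full-or-partial €250 increments; reduction = 9 × €24 = €216, leaving €936. Earned Income Credit: income exceeds €53,600 by €246,200 → 50 increments × €200 = €10,000 ≥ base, so the credit is €0. total €936 + €0 = €936
Aiyana (€304,500): Child Care Credit: base = 2 × €576 = €1,152. income exceeds €297,600 by €6,900, which is 28 full-or-partial €250 increments; reduction = 28 × €24 = €672, leaving €480. Earned Income Credit: income exceeds €53,600 by €250,900 → 51 increments × €200 = €10,200 ≥ base, so the credit is €0. total €480 + €0 = €480
Difference: |€936 − €480| = €456.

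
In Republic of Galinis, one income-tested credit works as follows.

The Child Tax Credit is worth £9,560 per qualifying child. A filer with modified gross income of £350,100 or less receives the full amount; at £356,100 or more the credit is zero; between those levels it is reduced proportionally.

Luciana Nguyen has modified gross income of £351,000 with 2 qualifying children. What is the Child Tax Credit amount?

£16,252

Child Tax Credit: base = 2 × £9,560 = £19,120. £351,000 is £900 into a £6,000 phase-out range, leaving 5,100/6,000 of the credit: £19,120 × 5,100/6,000 = £16,252.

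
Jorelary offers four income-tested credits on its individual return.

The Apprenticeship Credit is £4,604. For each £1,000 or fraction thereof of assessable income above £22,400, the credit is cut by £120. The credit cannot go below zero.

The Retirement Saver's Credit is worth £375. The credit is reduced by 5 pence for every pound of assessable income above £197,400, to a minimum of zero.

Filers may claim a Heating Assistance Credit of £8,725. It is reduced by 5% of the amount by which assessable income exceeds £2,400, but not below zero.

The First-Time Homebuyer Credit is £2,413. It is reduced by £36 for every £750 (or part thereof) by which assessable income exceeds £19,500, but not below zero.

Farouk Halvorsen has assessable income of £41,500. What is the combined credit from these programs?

Apprenticeship Credit: income exceeds £22,400 by £19,100, which is 20 full-or-partial £1,000 increments; reduction = 20 × £120 = £2,400, leaving £2,204.
Retirement Saver's Credit: £41,500 is at or below the £197,400 threshold, so the full £375 applies.
Heating Assistance Credit: 5% of the £39,100 excess over £2,400 is £1,955; credit = £8,725 − £1,955 = £6,770.
First-Time Homebuyer Credit: income exceeds £19,500 by £22,000, which is 30 full-or-partial £750 increments; reduction = 30 × £36 = £1,080, leaving £1,333.
Total: £2,204 + £375 + £6,770 + £1,333 = £10,682.

£10,682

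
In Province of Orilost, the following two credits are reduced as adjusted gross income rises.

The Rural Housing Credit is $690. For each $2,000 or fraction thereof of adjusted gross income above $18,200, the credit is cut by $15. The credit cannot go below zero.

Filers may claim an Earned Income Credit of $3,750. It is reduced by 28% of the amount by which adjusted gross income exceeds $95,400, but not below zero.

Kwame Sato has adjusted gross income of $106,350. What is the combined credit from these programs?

Rural Housing Credit: income exceeds $18,200 by $88,150, which is 45 full-or-partial $2,000 increments; reduction = 45 × $15 = $675, leaving $15.
Earned Income Credit: 28% of the $10,950 excess over $95,400 is $3,066; credit = $3,750 − $3,066 = $684.
Total: $15 + $684 = $699.

$699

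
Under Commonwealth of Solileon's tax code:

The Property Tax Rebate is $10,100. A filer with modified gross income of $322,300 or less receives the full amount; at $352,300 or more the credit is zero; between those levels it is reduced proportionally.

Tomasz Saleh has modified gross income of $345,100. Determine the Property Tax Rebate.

Property Tax Rebate: $345,100 is $22,800 into a $30,000 phase-out range, leaving 7,200/30,000 of the credit: $10,100 × 7,200/30,000 = $2,424.

$2,424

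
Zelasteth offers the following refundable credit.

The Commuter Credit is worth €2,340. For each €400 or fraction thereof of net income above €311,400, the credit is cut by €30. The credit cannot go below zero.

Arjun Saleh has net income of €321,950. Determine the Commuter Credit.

€1,530

Commuter Credit: income exceeds €311,400 by €10,550, which is 27 full-or-partial €400 increments; reduction = 27 × €30 = €810, leaving €1,530.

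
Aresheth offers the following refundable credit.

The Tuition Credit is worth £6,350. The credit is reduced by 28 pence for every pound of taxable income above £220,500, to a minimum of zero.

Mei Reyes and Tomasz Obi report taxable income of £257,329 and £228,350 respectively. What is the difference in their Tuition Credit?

Mei (£257,329): Tuition Credit: 28% of the £36,829 excess over £220,500 is £10,312.12 ≥ base, so the credit is £0.
Tomasz (£228,350): Tuition Credit: 28% of the £7,850 excess over £220,500 is £2,198; credit = £6,350 − £2,198 = £4,152.
Difference: |£0 − £4,152| = £4,152.

£4,152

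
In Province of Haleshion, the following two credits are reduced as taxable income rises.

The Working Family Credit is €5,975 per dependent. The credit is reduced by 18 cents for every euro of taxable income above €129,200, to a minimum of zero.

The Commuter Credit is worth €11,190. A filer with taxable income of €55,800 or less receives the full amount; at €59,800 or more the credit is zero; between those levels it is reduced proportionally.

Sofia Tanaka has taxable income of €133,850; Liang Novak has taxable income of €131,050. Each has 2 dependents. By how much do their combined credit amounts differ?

Sofia (€133,850): Working Family Credit: base = 2 × €5,975 = €11,950. 18% of the €4,650 excess over €129,200 is €837; credit = €11,950 − €837 = €11,113. Commuter Credit: €133,850 is at or above €59,800, so the credit is €0. total €11,113 + €0 = €11,113
Liang (€131,050): Working Family Credit: base = 2 × €5,975 = €11,950. 18% of the €1,850 excess over €129,200 is €333; credit = €11,950 − €333 = €11,617. Commuter Credit: €131,050 is at or above €59,800, so the credit is €0. total €11,617 + €0 = €11,617
Difference: |€11,113 − €11,617| = €504.

€504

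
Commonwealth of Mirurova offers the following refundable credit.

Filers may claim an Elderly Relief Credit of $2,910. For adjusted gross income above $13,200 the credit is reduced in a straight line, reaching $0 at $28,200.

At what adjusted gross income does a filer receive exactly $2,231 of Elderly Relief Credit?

$16,700

$2,231 is 2,231/2,910 of the full $2,910, so 679/2,910 of the $15,000 range has been used: income = $13,200 + $15,000 × 679/2,910 = $16,700.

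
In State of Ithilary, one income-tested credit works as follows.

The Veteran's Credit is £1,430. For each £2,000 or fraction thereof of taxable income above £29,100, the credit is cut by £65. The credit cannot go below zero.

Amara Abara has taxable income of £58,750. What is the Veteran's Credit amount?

£455

Veteran's Credit: income exceeds £29,100 by £29,650, which is 15 full-or-partial £2,000 increments; reduction = 15 × £65 = £975, leaving £455.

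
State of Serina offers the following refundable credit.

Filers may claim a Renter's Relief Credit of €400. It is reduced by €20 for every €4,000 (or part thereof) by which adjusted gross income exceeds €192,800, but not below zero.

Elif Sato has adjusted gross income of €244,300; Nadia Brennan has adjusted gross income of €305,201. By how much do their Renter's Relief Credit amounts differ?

€140

Elif (€244,300): Renter's Relief Credit: income exceeds €192,800 by €51,500, which is 13 full-or-partial €4,000 increments; reduction = 13 × €20 = €260, leaving €140.
Nadia (€305,201): Renter's Relief Credit: income exceeds €192,800 by €112,401 → 29 increments × €20 = €580 ≥ base, so the credit is €0.
Difference: |€140 − €0| = €140.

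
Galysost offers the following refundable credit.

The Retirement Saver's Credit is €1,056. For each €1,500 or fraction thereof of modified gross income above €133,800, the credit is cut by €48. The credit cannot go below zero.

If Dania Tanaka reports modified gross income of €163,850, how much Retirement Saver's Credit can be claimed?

Retirement Saver's Credit: income exceeds €133,800 by €30,050, which is 21 full-or-partial €1,500 increments; reduction = 21 × €48 = €1,008, leaving €48.

€48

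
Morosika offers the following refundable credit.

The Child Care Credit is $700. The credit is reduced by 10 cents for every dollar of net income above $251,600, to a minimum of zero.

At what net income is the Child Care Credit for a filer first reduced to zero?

The credit falls by 10% of each dollar above $251,600, so it reaches zero when the excess is $700 / 10% = $7,000: income = $251,600 + $7,000 = $258,600.

$258,600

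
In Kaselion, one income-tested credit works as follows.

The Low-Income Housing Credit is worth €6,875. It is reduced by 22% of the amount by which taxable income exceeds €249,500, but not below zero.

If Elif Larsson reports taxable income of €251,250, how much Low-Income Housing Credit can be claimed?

Low-Income Housing Credit: 22% of the €1,750 excess over €249,500 is €385; credit = €6,875 − €385 = €6,490.

€6,490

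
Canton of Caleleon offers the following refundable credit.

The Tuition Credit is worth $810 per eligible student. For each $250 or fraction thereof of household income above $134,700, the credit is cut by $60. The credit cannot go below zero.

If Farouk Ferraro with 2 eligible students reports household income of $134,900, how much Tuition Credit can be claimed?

Tuition Credit: base = 2 × $810 = $1,620. income exceeds $134,700 by $200, which is 1 full-or-partial $250 increment; reduction = 1 × $60 = $60, leaving $1,560.

$1,560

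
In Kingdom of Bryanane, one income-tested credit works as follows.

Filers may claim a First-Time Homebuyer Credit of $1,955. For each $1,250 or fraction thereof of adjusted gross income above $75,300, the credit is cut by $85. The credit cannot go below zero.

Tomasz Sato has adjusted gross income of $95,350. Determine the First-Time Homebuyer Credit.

First-Time Homebuyer Credit: income exceeds $75,300 by $20,050, which is 17 full-or-partial $1,250 increments; reduction = 17 × $85 = $1,445, leaving $510.

$510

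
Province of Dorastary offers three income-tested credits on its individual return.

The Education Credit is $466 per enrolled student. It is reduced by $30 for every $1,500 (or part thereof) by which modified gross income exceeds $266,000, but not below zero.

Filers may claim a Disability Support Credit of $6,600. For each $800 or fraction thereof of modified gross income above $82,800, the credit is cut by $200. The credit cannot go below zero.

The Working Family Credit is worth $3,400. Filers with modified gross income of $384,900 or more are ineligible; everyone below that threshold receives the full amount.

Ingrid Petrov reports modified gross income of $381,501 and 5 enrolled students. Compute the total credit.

Education Credit: base = 5 × $466 = $2,330. income exceeds $266,000 by $115,501 → 78 increments × $30 = $2,340 ≥ base, so the credit is $0.
Disability Support Credit: income exceeds $82,800 by $298,701 → 374 increments × $200 = $74,800 ≥ base, so the credit is $0.
Working Family Credit: $381,501 is below the $384,900 cutoff, so the full $3,400 applies.
Total: $0 + $0 + $3,400 = $3,400.

$3,400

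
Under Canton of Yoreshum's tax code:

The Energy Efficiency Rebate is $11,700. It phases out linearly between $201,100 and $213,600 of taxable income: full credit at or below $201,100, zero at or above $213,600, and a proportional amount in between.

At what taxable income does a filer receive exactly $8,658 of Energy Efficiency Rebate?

$204,350

$8,658 is 8,658/11,700 of the full $11,700, so 3,042/11,700 of the $12,500 range has been used: income = $201,100 + $12,500 × 3,042/11,700 = $204,350.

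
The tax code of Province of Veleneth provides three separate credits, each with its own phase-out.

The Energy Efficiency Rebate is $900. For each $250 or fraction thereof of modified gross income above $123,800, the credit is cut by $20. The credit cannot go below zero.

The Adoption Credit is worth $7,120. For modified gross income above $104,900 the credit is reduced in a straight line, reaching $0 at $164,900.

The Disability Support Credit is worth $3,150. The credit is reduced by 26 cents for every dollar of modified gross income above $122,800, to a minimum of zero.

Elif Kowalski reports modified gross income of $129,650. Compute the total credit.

$5,972

Energy Efficiency Rebate: income exceeds $123,800 by $5,850, which is 24 full-or-partial $250 increments; reduction = 24 × $20 = $480, leaving $420.
Adoption Credit: $129,650 is $24,750 into a $60,000 phase-out range, leaving 35,250/60,000 of the credit: $7,120 × 35,250/60,000 = $4,183.
Disability Support Credit: 26% of the $6,850 excess over $122,800 is $1,781; credit = $3,150 − $1,781 = $1,369.
Total: $420 + $4,183 + $1,369 = $5,972.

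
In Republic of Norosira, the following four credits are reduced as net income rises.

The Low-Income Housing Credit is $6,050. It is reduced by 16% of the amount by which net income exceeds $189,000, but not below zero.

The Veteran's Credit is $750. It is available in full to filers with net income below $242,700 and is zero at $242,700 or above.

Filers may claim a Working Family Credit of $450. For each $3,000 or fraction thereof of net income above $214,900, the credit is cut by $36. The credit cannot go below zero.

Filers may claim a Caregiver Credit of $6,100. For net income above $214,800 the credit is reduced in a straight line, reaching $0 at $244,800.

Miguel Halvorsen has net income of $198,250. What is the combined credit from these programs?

$11,870

Low-Income Housing Credit: 16% of the $9,250 excess over $189,000 is $1,480; credit = $6,050 − $1,480 = $4,570.
Veteran's Credit: $198,250 is below the $242,700 cutoff, so the full $750 applies.
Working Family Credit: $198,250 is at or below the $214,900 threshold, so the full $450 applies.
Caregiver Credit: $198,250 is at or below the $214,800 threshold, so the full $6,100 applies.
Total: $4,570 + $750 + $450 + $6,100 = $11,870.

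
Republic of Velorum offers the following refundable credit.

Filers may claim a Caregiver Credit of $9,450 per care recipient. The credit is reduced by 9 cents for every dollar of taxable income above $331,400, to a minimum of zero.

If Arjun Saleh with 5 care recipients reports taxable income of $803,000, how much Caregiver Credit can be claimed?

Caregiver Credit: base = 5 × $9,450 = $47,250. 9% of the $471,600 excess over $331,400 is $42,444; credit = $47,250 − $42,444 = $4,806.

$4,806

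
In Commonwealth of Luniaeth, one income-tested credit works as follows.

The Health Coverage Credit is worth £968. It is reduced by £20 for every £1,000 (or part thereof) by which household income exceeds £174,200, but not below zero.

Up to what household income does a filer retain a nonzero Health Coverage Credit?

£222,200

After 48 increments the reduction is 48 × £20 = £960, leaving £8; one more increment wipes it out. Increment 48 ends at excess 48 × £1,000 = £48,000, so the highest qualifying income is £174,200 + £48,000 = £222,200.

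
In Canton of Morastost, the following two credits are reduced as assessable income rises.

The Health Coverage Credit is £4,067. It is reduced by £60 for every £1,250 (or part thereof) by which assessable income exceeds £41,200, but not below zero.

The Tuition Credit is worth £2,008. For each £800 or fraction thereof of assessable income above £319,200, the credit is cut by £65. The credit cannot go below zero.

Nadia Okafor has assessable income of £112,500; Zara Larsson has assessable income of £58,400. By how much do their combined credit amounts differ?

£2,640

Nadia (£112,500): Health Coverage Credit: income exceeds £41,200 by £71,300, which is 58 full-or-partial £1,250 increments; reduction = 58 × £60 = £3,480, leaving £587. Tuition Credit: £112,500 is at or below the £319,200 threshold, so the full £2,008 applies. total £587 + £2,008 = £2,595
Zara (£58,400): Health Coverage Credit: income exceeds £41,200 by £17,200, which is 14 full-or-partial £1,250 increments; reduction = 14 × £60 = £840, leaving £3,227. Tuition Credit: £58,400 is at or below the £319,200 threshold, so the full £2,008 applies. total £3,227 + £2,008 = £5,235
Difference: |£2,595 − £5,235| = £2,640.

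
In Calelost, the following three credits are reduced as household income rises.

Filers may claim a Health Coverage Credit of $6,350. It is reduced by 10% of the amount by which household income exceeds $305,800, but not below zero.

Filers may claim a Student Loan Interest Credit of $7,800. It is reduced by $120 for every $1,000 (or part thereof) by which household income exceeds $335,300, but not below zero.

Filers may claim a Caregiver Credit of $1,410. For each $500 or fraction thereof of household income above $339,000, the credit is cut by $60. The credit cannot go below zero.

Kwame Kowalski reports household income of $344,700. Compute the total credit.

Health Coverage Credit: 10% of the $38,900 excess over $305,800 is $3,890; credit = $6,350 − $3,890 = $2,460.
Student Loan Interest Credit: income exceeds $335,300 by $9,400, which is 10 full-or-partial $1,000 increments; reduction = 10 × $120 = $1,200, leaving $6,600.
Caregiver Credit: income exceeds $339,000 by $5,700, which is 12 full-or-partial $500 increments; reduction = 12 × $60 = $720, leaving $690.
Total: $2,460 + $6,600 + $690 = $9,750.

$9,750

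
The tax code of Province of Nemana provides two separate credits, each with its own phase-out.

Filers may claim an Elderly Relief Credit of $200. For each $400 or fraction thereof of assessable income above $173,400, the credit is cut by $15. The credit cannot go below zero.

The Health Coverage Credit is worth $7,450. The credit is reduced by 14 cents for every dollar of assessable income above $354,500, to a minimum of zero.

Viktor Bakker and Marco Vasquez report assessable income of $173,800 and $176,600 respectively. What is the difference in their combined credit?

Viktor ($173,800): Elderly Relief Credit: income exceeds $173,400 by $400, which is 1 full-or-partial $400 increment; reduction = 1 × $15 = $15, leaving $185. Health Coverage Credit: $173,800 is at or below the $354,500 threshold, so the full $7,450 applies. total $185 + $7,450 = $7,635
Marco ($176,600): Elderly Relief Credit: income exceeds $173,400 by $3,200, which is 8 full-or-partial $400 increments; reduction = 8 × $15 = $120, leaving $80. Health Coverage Credit: $176,600 is at or below the $354,500 threshold, so the full $7,450 applies. total $80 + $7,450 = $7,530
Difference: |$7,635 − $7,530| = $105.

$105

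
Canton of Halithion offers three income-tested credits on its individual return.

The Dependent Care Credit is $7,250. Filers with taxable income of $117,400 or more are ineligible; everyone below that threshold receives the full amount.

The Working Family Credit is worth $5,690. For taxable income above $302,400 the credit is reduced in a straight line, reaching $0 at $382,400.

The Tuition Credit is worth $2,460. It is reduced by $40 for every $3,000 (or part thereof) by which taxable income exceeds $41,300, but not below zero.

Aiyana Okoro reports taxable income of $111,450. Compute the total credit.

Dependent Care Credit: $111,450 is below the $117,400 cutoff, so the full $7,250 applies.
Working Family Credit: $111,450 is at or below the $302,400 threshold, so the full $5,690 applies.
Tuition Credit: income exceeds $41,300 by $70,150, which is 24 full-or-partial $3,000 increments; reduction = 24 × $40 = $960, leaving $1,500.
Total: $7,250 + $5,690 + $1,500 = $14,440.

$14,440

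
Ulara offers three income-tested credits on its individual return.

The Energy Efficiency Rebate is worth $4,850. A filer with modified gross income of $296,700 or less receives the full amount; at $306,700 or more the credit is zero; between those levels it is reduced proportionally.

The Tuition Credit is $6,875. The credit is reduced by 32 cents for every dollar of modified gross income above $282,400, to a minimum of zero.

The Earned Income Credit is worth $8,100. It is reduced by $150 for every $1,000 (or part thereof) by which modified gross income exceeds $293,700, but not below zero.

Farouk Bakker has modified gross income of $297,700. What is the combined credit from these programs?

$13,844

Energy Efficiency Rebate: $297,700 is $1,000 into a $10,000 phase-out range, leaving 9,000/10,000 of the credit: $4,850 × 9,000/10,000 = $4,365.
Tuition Credit: 32% of the $15,300 excess over $282,400 is $4,896; credit = $6,875 − $4,896 = $1,979.
Earned Income Credit: income exceeds $293,700 by $4,000, which is 4 full-or-partial $1,000 increments; reduction = 4 × $150 = $600, leaving $7,500.
Total: $4,365 + $1,979 + $7,500 = $13,844.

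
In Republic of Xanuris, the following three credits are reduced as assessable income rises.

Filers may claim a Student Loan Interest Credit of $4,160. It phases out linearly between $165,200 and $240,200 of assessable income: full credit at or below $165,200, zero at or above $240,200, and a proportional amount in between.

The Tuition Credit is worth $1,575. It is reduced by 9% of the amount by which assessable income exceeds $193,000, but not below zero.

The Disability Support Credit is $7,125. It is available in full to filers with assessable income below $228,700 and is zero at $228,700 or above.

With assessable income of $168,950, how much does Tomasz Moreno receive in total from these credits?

$12,652

Student Loan Interest Credit: $168,950 is $3,750 into a $75,000 phase-out range, leaving 71,250/75,000 of the credit: $4,160 × 71,250/75,000 = $3,952.
Tuition Credit: $168,950 is at or below the $193,000 threshold, so the full $1,575 applies.
Disability Support Credit: $168,950 is below the $228,700 cutoff, so the full $7,125 applies.
Total: $3,952 + $1,575 + $7,125 = $12,652.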